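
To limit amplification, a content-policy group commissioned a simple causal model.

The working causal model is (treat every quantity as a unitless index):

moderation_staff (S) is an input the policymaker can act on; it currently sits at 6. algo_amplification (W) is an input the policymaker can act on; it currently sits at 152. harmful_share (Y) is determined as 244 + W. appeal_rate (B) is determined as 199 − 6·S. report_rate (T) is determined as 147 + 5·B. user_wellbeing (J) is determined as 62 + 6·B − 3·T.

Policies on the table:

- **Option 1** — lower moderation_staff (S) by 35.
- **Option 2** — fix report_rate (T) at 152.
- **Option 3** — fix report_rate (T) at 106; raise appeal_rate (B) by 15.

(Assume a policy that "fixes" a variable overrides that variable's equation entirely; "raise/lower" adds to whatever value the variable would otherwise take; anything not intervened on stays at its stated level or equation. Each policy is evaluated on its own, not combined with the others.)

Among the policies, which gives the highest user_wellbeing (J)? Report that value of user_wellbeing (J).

Option 1 (S − 35):
  S = 6 − 35 = -29
  B = 199 − 6·(-29) = 373
  T = 147 + 5·373 = 2012
  J = 62 + 6·373 − 3·2012 = -3736
Option 2 (T := 152):
  S = 6
  B = 199 − 6·6 = 163
  T = 152
  J = 62 + 6·163 − 3·152 = 584
Option 3 (T := 106, B + 15):
  S = 6
  B = 199 − 6·6 (+15 from intervention) = 178
  T = 106
  J = 62 + 6·178 − 3·106 = 812
Comparing — Option 1: J=-3736, Option 2: J=584, Option 3: J=812. Highest is 812 (Option 3).

812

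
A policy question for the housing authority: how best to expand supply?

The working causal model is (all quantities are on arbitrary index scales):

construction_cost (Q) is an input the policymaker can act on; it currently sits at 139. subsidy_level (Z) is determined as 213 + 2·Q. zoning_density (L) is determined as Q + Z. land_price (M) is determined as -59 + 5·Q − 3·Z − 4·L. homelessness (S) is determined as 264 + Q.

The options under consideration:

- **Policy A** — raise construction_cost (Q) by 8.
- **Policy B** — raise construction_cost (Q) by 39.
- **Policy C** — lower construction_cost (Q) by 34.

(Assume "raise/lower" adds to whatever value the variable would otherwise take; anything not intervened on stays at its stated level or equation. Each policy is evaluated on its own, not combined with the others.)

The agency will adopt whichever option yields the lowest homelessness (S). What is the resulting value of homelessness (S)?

Policy A (Q + 8):
  Q = 139 + 8 = 147
  S = 264 + 147 = 411
Policy B (Q + 39):
  Q = 139 + 39 = 178
  S = 264 + 178 = 442
Policy C (Q − 34):
  Q = 139 − 34 = 105
  S = 264 + 105 = 369
Comparing — Policy A: S=411, Policy B: S=442, Policy C: S=369. Lowest is 369 (Policy C).

369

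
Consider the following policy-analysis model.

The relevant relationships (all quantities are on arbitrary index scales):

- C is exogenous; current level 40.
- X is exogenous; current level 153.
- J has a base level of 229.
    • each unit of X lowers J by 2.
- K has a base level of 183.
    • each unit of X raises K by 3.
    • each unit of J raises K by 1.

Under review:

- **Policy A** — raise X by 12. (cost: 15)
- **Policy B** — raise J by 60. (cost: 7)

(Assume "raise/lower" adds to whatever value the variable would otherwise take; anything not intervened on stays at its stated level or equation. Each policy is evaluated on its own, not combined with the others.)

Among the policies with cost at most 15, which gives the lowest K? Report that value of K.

577

Policy A (X + 12):
  X = 153 + 12 = 165
  J = 229 − 2·165 = -101
  K = 183 + 3·165 + (-101) = 577
Policy B (J + 60):
  X = 153
  J = 229 − 2·153 (+60 from intervention) = -17
  K = 183 + 3·153 + (-17) = 625
Comparing — Policy A: K=577, Policy B: K=625. Lowest is 577 (Policy A).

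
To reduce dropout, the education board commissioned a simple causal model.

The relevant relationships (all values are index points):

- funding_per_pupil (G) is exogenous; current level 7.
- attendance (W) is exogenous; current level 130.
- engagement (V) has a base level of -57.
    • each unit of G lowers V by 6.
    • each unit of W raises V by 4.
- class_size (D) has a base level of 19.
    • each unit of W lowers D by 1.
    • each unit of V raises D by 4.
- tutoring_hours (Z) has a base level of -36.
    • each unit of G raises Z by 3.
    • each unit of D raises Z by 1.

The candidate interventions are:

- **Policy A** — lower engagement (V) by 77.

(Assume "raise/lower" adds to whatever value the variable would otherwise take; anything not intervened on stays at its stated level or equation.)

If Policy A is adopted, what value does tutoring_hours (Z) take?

Policy A (V − 77):
  G = 7
  W = 130
  V = -57 − 6·7 + 4·130 (−77 from intervention) = 344
  D = 19 − 130 + 4·344 = 1265
  Z = -36 + 3·7 + 1265 = 1250

1250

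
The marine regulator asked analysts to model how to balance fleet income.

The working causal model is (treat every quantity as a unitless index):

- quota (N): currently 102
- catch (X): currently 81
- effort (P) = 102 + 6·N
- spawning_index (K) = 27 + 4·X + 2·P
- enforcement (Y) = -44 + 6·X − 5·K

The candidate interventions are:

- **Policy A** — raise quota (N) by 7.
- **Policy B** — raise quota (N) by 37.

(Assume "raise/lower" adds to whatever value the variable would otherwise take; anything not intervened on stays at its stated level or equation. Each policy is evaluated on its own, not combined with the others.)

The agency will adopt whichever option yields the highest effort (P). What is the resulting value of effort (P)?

Policy A (N + 7):
  N = 102 + 7 = 109
  P = 102 + 6·109 = 756
Policy B (N + 37):
  N = 102 + 37 = 139
  P = 102 + 6·139 = 936
Comparing — Policy A: P=756, Policy B: P=936. Highest is 936 (Policy B).

936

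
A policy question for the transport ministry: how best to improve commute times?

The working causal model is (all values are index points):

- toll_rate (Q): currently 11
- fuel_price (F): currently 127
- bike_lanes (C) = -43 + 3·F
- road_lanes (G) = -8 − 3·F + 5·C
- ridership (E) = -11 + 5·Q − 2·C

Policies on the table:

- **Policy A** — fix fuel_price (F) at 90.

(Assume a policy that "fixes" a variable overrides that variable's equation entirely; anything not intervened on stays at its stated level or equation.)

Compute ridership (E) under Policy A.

-410

Policy A (F := 90):
  Q = 11
  F = 90
  C = -43 + 3·90 = 227
  E = -11 + 5·11 − 2·227 = -410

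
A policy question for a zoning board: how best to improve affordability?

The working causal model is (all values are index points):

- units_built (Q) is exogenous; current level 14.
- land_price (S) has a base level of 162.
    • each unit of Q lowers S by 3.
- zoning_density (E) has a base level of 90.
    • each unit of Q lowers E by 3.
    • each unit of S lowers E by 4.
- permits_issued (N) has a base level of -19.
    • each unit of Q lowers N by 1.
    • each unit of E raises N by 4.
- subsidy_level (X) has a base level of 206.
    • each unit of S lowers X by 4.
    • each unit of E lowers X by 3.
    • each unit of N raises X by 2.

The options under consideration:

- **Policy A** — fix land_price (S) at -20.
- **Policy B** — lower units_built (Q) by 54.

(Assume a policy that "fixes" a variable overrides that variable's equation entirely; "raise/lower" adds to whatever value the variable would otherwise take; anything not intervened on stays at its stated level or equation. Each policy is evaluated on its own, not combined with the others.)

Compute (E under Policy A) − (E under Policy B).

Policy A (S := -20):
  Q = 14
  S = -20
  E = 90 − 3·14 − 4·(-20) = 128
Policy B (Q − 54):
  Q = 14 − 54 = -40
  S = 162 − 3·(-40) = 282
  E = 90 − 3·(-40) − 4·282 = -918
E: 128 − (-918) = 1046

1046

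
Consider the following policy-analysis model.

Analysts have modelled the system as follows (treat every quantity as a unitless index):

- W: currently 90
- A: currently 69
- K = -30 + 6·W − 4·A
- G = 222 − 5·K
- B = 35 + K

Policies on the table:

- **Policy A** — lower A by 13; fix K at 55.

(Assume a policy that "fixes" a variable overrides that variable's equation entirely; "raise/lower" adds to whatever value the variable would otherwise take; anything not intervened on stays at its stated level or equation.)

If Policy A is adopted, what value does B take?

90

Policy A (A − 13, K := 55):
  W = 90
  A = 69 − 13 = 56
  K = 55
  B = 35 + 55 = 90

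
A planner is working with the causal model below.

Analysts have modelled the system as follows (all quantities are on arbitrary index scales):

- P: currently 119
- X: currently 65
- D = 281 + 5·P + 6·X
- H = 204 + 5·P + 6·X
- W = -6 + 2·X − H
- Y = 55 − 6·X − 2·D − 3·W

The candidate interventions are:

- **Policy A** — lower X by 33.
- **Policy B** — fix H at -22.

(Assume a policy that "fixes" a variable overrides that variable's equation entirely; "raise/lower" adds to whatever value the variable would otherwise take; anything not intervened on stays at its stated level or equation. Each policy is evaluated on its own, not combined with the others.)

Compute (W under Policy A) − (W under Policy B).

Policy A (X − 33):
  P = 119
  X = 65 − 33 = 32
  H = 204 + 5·119 + 6·32 = 991
  W = -6 + 2·32 − 991 = -933
Policy B (H := -22):
  P = 119
  X = 65
  H = -22
  W = -6 + 2·65 − (-22) = 146
W: -933 − 146 = -1079

-1079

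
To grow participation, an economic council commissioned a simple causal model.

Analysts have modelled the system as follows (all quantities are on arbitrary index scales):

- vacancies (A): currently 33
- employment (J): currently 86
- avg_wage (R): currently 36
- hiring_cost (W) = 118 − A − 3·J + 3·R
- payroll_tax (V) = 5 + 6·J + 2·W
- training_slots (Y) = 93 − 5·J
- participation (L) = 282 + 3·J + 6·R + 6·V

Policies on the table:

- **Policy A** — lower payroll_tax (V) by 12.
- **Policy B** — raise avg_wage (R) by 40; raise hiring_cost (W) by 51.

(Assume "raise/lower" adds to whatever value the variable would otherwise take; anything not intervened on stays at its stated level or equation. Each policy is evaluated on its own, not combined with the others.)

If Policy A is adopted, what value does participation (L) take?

Policy A (V − 12):
  A = 33
  J = 86
  R = 36
  W = 118 − 33 − 3·86 + 3·36 = -65
  V = 5 + 6·86 + 2·(-65) (−12 from intervention) = 379
  L = 282 + 3·86 + 6·36 + 6·379 = 3030

3030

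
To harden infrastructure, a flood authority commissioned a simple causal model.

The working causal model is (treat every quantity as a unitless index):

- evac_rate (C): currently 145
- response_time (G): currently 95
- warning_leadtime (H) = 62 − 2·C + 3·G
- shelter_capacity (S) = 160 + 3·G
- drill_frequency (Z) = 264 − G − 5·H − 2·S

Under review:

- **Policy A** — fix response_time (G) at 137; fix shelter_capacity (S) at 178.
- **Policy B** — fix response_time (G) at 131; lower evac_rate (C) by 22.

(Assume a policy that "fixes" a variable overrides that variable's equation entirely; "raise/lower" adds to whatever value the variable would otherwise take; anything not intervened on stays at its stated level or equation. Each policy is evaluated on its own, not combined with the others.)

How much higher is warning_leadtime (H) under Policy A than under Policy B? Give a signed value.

Policy A (G := 137, S := 178):
  C = 145
  G = 137
  H = 62 − 2·145 + 3·137 = 183
Policy B (G := 131, C − 22):
  C = 145 − 22 = 123
  G = 131
  H = 62 − 2·123 + 3·131 = 209
H: 183 − 209 = -26

-26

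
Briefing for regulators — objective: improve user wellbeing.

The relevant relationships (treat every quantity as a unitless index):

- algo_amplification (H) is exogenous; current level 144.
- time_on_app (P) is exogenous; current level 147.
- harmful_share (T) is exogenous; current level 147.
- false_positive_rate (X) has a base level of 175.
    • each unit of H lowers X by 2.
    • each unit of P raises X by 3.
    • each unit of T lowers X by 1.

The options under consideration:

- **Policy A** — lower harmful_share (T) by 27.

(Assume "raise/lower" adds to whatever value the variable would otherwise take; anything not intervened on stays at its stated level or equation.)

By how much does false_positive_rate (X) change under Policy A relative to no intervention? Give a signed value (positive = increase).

Baseline:
  H = 144
  P = 147
  T = 147
  X = 175 − 2·144 + 3·147 − 147 = 181
Policy A (T − 27):
  H = 144
  P = 147
  T = 147 − 27 = 120
  X = 175 − 2·144 + 3·147 − 120 = 208
Change in X: 208 − 181 = 27

27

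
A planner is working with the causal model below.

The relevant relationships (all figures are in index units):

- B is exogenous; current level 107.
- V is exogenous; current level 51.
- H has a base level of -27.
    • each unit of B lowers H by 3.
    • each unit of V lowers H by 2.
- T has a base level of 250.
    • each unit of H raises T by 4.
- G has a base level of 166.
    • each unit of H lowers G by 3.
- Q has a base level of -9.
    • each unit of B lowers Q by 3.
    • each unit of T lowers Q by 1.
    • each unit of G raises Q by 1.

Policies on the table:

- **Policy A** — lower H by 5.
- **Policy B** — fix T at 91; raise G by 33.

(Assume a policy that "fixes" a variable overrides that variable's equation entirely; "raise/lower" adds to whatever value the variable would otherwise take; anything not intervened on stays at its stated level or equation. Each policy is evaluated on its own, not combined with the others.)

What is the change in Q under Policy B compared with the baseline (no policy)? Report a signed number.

-1608

Baseline:
  B = 107
  V = 51
  H = -27 − 3·107 − 2·51 = -450
  T = 250 + 4·(-450) = -1550
  G = 166 − 3·(-450) = 1516
  Q = -9 − 3·107 − (-1550) + 1516 = 2736
Policy B (T := 91, G + 33):
  B = 107
  V = 51
  H = -27 − 3·107 − 2·51 = -450
  T = 91
  G = 166 − 3·(-450) (+33 from intervention) = 1549
  Q = -9 − 3·107 − 91 + 1549 = 1128
Change in Q: 1128 − 2736 = -1608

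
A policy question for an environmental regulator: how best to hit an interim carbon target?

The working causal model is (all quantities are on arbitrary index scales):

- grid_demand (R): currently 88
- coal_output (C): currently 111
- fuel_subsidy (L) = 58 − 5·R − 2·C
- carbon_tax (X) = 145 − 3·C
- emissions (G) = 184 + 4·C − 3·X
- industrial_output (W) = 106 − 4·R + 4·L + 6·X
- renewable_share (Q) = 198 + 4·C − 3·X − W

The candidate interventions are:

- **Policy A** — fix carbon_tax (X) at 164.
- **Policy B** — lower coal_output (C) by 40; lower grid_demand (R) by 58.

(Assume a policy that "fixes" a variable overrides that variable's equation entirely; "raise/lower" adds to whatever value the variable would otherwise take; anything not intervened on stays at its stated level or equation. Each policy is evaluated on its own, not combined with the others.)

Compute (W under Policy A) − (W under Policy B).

-320

Policy A (X := 164):
  R = 88
  C = 111
  L = 58 − 5·88 − 2·111 = -604
  X = 164
  W = 106 − 4·88 + 4·(-604) + 6·164 = -1678
Policy B (C − 40, R − 58):
  R = 88 − 58 = 30
  C = 111 − 40 = 71
  L = 58 − 5·30 − 2·71 = -234
  X = 145 − 3·71 = -68
  W = 106 − 4·30 + 4·(-234) + 6·(-68) = -1358
W: -1678 − (-1358) = -320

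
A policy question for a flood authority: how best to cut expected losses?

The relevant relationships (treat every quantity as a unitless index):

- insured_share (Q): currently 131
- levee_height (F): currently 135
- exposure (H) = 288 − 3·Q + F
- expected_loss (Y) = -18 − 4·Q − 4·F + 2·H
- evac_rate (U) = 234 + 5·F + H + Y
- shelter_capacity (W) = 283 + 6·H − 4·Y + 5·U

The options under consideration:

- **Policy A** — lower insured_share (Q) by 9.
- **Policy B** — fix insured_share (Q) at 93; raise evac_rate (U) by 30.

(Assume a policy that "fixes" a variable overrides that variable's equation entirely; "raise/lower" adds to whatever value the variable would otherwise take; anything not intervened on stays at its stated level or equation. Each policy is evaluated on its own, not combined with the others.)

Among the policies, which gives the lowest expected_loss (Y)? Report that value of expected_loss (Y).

-932

Policy A (Q − 9):
  Q = 131 − 9 = 122
  F = 135
  H = 288 − 3·122 + 135 = 57
  Y = -18 − 4·122 − 4·135 + 2·57 = -932
Policy B (Q := 93, U + 30):
  Q = 93
  F = 135
  H = 288 − 3·93 + 135 = 144
  Y = -18 − 4·93 − 4·135 + 2·144 = -642
Comparing — Policy A: Y=-932, Policy B: Y=-642. Lowest is -932 (Policy A).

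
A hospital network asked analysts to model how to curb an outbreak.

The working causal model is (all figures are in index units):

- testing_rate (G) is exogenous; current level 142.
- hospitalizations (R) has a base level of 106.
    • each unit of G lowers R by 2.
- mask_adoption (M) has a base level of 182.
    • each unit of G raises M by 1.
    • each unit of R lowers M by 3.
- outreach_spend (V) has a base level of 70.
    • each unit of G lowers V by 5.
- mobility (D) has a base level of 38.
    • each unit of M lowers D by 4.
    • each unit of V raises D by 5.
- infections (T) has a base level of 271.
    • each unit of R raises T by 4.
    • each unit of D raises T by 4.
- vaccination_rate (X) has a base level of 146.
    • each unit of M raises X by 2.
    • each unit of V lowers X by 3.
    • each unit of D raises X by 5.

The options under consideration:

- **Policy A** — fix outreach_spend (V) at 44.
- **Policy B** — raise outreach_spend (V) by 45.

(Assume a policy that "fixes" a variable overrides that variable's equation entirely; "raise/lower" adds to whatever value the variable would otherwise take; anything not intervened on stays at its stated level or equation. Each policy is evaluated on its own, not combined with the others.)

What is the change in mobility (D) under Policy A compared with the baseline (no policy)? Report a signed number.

3420

Baseline:
  G = 142
  R = 106 − 2·142 = -178
  M = 182 + 142 − 3·(-178) = 858
  V = 70 − 5·142 = -640
  D = 38 − 4·858 + 5·(-640) = -6594
Policy A (V := 44):
  G = 142
  R = 106 − 2·142 = -178
  M = 182 + 142 − 3·(-178) = 858
  V = 44
  D = 38 − 4·858 + 5·44 = -3174
Change in D: -3174 − (-6594) = 3420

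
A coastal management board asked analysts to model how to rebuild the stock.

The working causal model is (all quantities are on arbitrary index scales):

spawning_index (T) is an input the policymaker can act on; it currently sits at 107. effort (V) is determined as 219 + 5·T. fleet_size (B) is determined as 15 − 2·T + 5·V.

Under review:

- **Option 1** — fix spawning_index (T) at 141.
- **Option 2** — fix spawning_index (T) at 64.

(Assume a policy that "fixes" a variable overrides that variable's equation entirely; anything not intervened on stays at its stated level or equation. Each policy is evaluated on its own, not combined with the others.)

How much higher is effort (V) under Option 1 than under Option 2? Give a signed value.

Option 1 (T := 141):
  T = 141
  V = 219 + 5·141 = 924
Option 2 (T := 64):
  T = 64
  V = 219 + 5·64 = 539
V: 924 − 539 = 385

385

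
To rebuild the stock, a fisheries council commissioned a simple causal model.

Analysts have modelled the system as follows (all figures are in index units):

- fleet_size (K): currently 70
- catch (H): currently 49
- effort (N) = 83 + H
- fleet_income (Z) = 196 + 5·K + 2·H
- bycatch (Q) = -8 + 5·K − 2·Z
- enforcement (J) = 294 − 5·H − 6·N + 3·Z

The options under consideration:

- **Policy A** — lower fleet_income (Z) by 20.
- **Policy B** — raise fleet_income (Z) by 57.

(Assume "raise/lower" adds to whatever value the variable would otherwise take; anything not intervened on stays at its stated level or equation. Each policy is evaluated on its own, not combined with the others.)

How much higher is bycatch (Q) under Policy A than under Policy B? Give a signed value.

Policy A (Z − 20):
  K = 70
  H = 49
  Z = 196 + 5·70 + 2·49 (−20 from intervention) = 624
  Q = -8 + 5·70 − 2·624 = -906
Policy B (Z + 57):
  K = 70
  H = 49
  Z = 196 + 5·70 + 2·49 (+57 from intervention) = 701
  Q = -8 + 5·70 − 2·701 = -1060
Q: -906 − (-1060) = 154

154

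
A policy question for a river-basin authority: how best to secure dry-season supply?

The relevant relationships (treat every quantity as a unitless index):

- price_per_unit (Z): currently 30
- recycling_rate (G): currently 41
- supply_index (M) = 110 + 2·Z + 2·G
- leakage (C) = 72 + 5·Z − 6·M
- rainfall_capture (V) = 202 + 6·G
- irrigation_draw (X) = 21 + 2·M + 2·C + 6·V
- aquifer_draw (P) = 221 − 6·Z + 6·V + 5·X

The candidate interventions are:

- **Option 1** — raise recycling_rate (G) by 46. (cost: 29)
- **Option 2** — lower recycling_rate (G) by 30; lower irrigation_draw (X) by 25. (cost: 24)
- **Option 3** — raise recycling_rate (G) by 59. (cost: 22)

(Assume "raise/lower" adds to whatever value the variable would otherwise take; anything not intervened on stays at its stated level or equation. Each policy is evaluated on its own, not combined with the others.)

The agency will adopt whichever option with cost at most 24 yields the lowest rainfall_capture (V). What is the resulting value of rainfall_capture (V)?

Option 2 (G − 30, X − 25):
  G = 41 − 30 = 11
  V = 202 + 6·11 = 268
Option 3 (G + 59):
  G = 41 + 59 = 100
  V = 202 + 6·100 = 802
Comparing — Option 2: V=268, Option 3: V=802. Lowest is 268 (Option 2).

268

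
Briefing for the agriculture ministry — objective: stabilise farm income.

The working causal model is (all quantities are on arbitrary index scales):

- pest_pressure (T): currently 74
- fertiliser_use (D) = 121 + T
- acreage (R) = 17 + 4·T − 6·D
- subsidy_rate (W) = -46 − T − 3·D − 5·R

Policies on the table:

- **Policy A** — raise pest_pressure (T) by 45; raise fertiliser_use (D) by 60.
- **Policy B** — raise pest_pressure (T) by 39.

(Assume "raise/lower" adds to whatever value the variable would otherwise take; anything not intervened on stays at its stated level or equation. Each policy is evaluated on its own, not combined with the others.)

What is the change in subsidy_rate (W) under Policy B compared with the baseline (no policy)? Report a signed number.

234

Baseline:
  T = 74
  D = 121 + 74 = 195
  R = 17 + 4·74 − 6·195 = -857
  W = -46 − 74 − 3·195 − 5·(-857) = 3580
Policy B (T + 39):
  T = 74 + 39 = 113
  D = 121 + 113 = 234
  R = 17 + 4·113 − 6·234 = -935
  W = -46 − 113 − 3·234 − 5·(-935) = 3814
Change in W: 3814 − 3580 = 234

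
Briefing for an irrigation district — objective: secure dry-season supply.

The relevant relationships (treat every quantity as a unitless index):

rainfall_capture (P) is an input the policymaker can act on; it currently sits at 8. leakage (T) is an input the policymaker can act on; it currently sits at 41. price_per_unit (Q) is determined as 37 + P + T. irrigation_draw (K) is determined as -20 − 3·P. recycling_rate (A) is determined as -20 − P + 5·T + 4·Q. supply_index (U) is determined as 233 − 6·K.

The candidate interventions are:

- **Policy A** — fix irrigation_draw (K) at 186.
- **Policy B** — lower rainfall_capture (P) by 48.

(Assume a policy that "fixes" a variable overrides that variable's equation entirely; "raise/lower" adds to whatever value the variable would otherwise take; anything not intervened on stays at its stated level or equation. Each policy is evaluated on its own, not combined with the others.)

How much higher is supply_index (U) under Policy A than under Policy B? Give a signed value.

Policy A (K := 186):
  P = 8
  K = 186
  U = 233 − 6·186 = -883
Policy B (P − 48):
  P = 8 − 48 = -40
  K = -20 − 3·(-40) = 100
  U = 233 − 6·100 = -367
U: -883 − (-367) = -516

-516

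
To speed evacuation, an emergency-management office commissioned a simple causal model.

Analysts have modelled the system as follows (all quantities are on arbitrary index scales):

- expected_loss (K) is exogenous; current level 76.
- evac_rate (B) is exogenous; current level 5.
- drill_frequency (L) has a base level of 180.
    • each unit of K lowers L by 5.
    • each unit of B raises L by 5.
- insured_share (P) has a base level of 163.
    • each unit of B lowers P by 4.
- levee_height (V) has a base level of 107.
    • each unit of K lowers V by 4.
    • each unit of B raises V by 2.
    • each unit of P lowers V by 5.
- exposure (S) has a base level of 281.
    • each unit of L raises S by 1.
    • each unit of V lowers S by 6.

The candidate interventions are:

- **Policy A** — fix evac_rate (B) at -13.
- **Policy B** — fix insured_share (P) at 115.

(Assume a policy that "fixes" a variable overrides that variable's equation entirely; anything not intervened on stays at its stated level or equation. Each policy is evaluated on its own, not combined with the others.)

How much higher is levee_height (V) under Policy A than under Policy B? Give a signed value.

-536

Policy A (B := -13):
  K = 76
  B = -13
  P = 163 − 4·(-13) = 215
  V = 107 − 4·76 + 2·(-13) − 5·215 = -1298
Policy B (P := 115):
  K = 76
  B = 5
  P = 115
  V = 107 − 4·76 + 2·5 − 5·115 = -762
V: -1298 − (-762) = -536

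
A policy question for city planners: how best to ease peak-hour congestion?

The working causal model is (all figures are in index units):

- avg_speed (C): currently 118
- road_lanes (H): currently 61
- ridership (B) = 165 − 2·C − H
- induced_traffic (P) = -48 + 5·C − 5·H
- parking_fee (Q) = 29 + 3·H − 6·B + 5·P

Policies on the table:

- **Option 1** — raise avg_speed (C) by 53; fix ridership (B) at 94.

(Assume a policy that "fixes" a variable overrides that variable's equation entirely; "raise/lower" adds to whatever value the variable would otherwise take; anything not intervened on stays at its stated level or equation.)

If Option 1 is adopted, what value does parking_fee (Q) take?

Option 1 (C + 53, B := 94):
  C = 118 + 53 = 171
  H = 61
  B = 94
  P = -48 + 5·171 − 5·61 = 502
  Q = 29 + 3·61 − 6·94 + 5·502 = 2158

2158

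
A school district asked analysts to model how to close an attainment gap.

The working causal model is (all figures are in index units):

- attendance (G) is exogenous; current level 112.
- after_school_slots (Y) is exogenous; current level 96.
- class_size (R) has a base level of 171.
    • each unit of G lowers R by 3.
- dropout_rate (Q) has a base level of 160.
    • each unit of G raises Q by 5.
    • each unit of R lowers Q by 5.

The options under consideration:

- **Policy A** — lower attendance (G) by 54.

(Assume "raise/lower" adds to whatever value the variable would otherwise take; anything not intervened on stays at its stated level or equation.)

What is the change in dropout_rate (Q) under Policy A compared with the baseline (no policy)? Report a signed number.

Baseline:
  G = 112
  R = 171 − 3·112 = -165
  Q = 160 + 5·112 − 5·(-165) = 1545
Policy A (G − 54):
  G = 112 − 54 = 58
  R = 171 − 3·58 = -3
  Q = 160 + 5·58 − 5·(-3) = 465
Change in Q: 465 − 1545 = -1080

-1080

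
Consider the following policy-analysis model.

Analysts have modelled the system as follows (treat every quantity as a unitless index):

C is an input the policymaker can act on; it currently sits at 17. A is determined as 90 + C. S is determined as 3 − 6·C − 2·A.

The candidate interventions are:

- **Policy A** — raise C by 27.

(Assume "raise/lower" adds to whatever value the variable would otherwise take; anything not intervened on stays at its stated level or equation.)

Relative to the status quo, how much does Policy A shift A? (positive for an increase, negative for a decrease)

Baseline:
  C = 17
  A = 90 + 17 = 107
Policy A (C + 27):
  C = 17 + 27 = 44
  A = 90 + 44 = 134
Change in A: 134 − 107 = 27

27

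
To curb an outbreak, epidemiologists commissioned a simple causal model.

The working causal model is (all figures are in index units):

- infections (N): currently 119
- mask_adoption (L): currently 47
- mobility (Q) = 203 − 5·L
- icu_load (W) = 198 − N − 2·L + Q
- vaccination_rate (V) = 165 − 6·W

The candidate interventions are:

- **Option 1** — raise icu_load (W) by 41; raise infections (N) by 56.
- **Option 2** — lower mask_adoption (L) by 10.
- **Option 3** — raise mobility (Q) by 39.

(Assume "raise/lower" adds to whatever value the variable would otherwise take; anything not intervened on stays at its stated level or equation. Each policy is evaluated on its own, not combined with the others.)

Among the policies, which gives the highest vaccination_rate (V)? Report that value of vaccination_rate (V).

Option 1 (W + 41, N + 56):
  N = 119 + 56 = 175
  L = 47
  Q = 203 − 5·47 = -32
  W = 198 − 175 − 2·47 + (-32) (+41 from intervention) = -62
  V = 165 − 6·(-62) = 537
Option 2 (L − 10):
  N = 119
  L = 47 − 10 = 37
  Q = 203 − 5·37 = 18
  W = 198 − 119 − 2·37 + 18 = 23
  V = 165 − 6·23 = 27
Option 3 (Q + 39):
  N = 119
  L = 47
  Q = 203 − 5·47 (+39 from intervention) = 7
  W = 198 − 119 − 2·47 + 7 = -8
  V = 165 − 6·(-8) = 213
Comparing — Option 1: V=537, Option 2: V=27, Option 3: V=213. Highest is 537 (Option 1).

537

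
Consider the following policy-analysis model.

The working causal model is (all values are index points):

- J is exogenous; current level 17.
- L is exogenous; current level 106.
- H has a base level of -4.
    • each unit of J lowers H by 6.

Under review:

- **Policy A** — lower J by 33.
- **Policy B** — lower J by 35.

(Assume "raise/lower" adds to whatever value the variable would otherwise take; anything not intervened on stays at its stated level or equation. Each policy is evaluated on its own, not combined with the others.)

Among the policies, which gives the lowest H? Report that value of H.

92

Policy A (J − 33):
  J = 17 − 33 = -16
  H = -4 − 6·(-16) = 92
Policy B (J − 35):
  J = 17 − 35 = -18
  H = -4 − 6·(-18) = 104
Comparing — Policy A: H=92, Policy B: H=104. Lowest is 92 (Policy A).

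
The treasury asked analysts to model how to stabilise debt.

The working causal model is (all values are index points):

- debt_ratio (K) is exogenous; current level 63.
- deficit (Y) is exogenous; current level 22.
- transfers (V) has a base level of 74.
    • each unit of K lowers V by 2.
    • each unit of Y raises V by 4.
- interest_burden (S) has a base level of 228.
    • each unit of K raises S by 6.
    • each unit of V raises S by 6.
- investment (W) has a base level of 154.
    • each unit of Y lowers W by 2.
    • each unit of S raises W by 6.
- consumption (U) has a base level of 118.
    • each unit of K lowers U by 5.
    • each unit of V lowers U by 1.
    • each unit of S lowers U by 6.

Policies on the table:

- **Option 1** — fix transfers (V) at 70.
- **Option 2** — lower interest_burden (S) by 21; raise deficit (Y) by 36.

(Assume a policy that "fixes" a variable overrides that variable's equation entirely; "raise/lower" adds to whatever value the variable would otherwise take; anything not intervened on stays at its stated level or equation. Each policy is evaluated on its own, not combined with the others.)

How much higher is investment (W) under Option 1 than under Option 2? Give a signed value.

-3762

Option 1 (V := 70):
  K = 63
  Y = 22
  V = 70
  S = 228 + 6·63 + 6·70 = 1026
  W = 154 − 2·22 + 6·1026 = 6266
Option 2 (S − 21, Y + 36):
  K = 63
  Y = 22 + 36 = 58
  V = 74 − 2·63 + 4·58 = 180
  S = 228 + 6·63 + 6·180 (−21 from intervention) = 1665
  W = 154 − 2·58 + 6·1665 = 10028
W: 6266 − 10028 = -3762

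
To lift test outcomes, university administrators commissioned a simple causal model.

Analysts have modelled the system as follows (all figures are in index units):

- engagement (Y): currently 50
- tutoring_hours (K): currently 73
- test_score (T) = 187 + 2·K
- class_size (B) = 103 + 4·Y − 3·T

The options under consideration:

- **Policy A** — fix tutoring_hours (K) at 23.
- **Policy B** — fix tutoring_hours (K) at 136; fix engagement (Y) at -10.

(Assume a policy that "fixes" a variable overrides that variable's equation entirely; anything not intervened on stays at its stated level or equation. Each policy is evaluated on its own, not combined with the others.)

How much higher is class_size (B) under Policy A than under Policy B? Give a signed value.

Policy A (K := 23):
  Y = 50
  K = 23
  T = 187 + 2·23 = 233
  B = 103 + 4·50 − 3·233 = -396
Policy B (K := 136, Y := -10):
  Y = -10
  K = 136
  T = 187 + 2·136 = 459
  B = 103 + 4·(-10) − 3·459 = -1314
B: -396 − (-1314) = 918

918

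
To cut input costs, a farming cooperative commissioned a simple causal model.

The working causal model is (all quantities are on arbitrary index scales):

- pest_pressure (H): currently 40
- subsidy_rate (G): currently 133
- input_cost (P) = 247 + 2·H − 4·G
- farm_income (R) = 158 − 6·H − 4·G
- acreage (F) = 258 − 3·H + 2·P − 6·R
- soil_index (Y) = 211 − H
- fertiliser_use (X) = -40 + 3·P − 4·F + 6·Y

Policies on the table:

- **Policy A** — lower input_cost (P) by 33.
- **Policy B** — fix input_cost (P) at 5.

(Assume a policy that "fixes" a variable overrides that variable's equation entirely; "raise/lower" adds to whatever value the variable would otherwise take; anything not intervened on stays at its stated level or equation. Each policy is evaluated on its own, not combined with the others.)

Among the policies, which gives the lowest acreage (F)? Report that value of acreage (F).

Policy A (P − 33):
  H = 40
  G = 133
  P = 247 + 2·40 − 4·133 (−33 from intervention) = -238
  R = 158 − 6·40 − 4·133 = -614
  F = 258 − 3·40 + 2·(-238) − 6·(-614) = 3346
Policy B (P := 5):
  H = 40
  G = 133
  P = 5
  R = 158 − 6·40 − 4·133 = -614
  F = 258 − 3·40 + 2·5 − 6·(-614) = 3832
Comparing — Policy A: F=3346, Policy B: F=3832. Lowest is 3346 (Policy A).

3346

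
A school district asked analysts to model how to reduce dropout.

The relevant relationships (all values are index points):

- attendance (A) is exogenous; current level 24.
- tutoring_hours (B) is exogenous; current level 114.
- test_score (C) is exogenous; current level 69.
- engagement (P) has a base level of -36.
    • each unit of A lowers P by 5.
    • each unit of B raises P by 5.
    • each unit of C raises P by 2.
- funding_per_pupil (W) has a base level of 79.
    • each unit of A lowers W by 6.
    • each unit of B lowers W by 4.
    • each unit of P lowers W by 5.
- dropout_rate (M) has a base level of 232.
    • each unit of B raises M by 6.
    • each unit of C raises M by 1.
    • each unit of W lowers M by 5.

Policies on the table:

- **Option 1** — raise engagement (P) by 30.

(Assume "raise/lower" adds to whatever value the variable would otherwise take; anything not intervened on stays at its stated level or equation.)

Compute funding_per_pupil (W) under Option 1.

-3431

Option 1 (P + 30):
  A = 24
  B = 114
  C = 69
  P = -36 − 5·24 + 5·114 + 2·69 (+30 from intervention) = 582
  W = 79 − 6·24 − 4·114 − 5·582 = -3431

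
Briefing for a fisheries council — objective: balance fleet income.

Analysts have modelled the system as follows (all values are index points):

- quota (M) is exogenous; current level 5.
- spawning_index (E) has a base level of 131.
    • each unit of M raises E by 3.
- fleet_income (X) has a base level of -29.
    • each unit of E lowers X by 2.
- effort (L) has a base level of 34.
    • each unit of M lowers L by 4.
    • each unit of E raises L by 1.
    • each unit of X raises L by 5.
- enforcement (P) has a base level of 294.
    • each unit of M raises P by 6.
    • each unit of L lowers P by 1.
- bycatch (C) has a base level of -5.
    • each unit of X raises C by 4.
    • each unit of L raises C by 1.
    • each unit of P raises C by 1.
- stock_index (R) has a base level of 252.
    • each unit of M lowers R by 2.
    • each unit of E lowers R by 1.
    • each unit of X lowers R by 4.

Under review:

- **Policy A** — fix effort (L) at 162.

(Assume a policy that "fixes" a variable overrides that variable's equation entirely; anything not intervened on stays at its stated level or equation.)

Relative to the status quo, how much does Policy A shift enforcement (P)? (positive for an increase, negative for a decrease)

Baseline:
  M = 5
  E = 131 + 3·5 = 146
  X = -29 − 2·146 = -321
  L = 34 − 4·5 + 146 + 5·(-321) = -1445
  P = 294 + 6·5 − (-1445) = 1769
Policy A (L := 162):
  M = 5
  E = 131 + 3·5 = 146
  X = -29 − 2·146 = -321
  L = 162
  P = 294 + 6·5 − 162 = 162
Change in P: 162 − 1769 = -1607

-1607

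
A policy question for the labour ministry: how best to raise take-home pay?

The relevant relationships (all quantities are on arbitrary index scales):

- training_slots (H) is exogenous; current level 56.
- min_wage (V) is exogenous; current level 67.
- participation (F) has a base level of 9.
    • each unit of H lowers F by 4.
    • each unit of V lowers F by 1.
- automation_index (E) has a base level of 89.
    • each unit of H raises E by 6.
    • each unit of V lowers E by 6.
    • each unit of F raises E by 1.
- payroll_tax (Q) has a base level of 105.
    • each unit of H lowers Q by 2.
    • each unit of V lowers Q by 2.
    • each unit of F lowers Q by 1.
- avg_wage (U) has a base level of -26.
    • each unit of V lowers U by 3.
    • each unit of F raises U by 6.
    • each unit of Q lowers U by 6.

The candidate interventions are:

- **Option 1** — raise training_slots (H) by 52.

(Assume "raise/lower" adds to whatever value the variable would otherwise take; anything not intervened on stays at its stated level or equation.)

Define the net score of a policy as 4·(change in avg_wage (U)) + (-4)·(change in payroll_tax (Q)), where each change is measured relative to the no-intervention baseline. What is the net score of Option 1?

-7904

Baseline:
  H = 56
  V = 67
  F = 9 − 4·56 − 67 = -282
  Q = 105 − 2·56 − 2·67 − (-282) = 141
  U = -26 − 3·67 + 6·(-282) − 6·141 = -2765
Option 1 (H + 52):
  H = 56 + 52 = 108
  V = 67
  F = 9 − 4·108 − 67 = -490
  Q = 105 − 2·108 − 2·67 − (-490) = 245
  U = -26 − 3·67 + 6·(-490) − 6·245 = -4637
ΔU = -4637 − (-2765) = -1872; ΔQ = 245 − 141 = 104
Score = 4·(-1872) + (-4)·104 = -7904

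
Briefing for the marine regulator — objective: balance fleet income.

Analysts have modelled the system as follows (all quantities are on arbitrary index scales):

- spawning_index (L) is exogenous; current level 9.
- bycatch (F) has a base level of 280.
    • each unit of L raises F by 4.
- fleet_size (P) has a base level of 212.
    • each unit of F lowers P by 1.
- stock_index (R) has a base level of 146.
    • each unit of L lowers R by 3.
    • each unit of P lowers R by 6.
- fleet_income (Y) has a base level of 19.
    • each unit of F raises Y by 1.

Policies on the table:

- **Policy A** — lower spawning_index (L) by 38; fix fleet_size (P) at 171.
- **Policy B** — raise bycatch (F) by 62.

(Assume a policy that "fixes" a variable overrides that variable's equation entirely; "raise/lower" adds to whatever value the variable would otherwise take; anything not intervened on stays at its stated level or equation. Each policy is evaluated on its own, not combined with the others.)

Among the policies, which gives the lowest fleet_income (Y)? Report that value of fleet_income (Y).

183

Policy A (L − 38, P := 171):
  L = 9 − 38 = -29
  F = 280 + 4·(-29) = 164
  Y = 19 + 164 = 183
Policy B (F + 62):
  L = 9
  F = 280 + 4·9 (+62 from intervention) = 378
  Y = 19 + 378 = 397
Comparing — Policy A: Y=183, Policy B: Y=397. Lowest is 183 (Policy A).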